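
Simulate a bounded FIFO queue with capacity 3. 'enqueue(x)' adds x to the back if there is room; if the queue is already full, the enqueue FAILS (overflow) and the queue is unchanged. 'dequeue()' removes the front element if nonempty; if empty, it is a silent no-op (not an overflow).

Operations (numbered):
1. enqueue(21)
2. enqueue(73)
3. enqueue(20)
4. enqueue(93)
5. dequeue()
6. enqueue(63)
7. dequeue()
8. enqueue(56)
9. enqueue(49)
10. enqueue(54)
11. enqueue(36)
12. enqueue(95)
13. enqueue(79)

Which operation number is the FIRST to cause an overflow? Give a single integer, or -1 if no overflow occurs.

1. enqueue(21): size=1
2. enqueue(73): size=2
3. enqueue(20): size=3
4. enqueue(93): size=3=cap → OVERFLOW (fail)
5. dequeue(): size=2
6. enqueue(63): size=3
7. dequeue(): size=2
8. enqueue(56): size=3
9. enqueue(49): size=3=cap → OVERFLOW (fail)
10. enqueue(54): size=3=cap → OVERFLOW (fail)
11. enqueue(36): size=3=cap → OVERFLOW (fail)
12. enqueue(95): size=3=cap → OVERFLOW (fail)
13. enqueue(79): size=3=cap → OVERFLOW (fail)

Answer: 4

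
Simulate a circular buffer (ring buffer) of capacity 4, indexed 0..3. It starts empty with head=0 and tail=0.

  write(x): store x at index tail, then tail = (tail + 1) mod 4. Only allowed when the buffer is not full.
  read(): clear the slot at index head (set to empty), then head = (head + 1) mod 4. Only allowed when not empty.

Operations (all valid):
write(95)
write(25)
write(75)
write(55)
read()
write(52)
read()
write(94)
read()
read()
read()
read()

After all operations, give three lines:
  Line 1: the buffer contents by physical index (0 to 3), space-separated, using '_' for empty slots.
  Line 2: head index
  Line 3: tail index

Answer: _ _ _ _
2
2

Derivation:
write(95): buf=[95 _ _ _], head=0, tail=1, size=1
write(25): buf=[95 25 _ _], head=0, tail=2, size=2
write(75): buf=[95 25 75 _], head=0, tail=3, size=3
write(55): buf=[95 25 75 55], head=0, tail=0, size=4
read(): buf=[_ 25 75 55], head=1, tail=0, size=3
write(52): buf=[52 25 75 55], head=1, tail=1, size=4
read(): buf=[52 _ 75 55], head=2, tail=1, size=3
write(94): buf=[52 94 75 55], head=2, tail=2, size=4
read(): buf=[52 94 _ 55], head=3, tail=2, size=3
read(): buf=[52 94 _ _], head=0, tail=2, size=2
read(): buf=[_ 94 _ _], head=1, tail=2, size=1
read(): buf=[_ _ _ _], head=2, tail=2, size=0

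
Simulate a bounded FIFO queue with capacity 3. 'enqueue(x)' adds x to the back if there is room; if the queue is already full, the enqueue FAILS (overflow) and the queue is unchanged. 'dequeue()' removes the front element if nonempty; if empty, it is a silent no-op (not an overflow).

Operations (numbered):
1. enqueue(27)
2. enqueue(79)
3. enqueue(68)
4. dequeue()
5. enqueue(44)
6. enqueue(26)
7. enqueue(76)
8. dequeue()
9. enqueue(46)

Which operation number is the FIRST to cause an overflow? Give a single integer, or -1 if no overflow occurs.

Answer: 6

Derivation:
1. enqueue(27): size=1
2. enqueue(79): size=2
3. enqueue(68): size=3
4. dequeue(): size=2
5. enqueue(44): size=3
6. enqueue(26): size=3=cap → OVERFLOW (fail)
7. enqueue(76): size=3=cap → OVERFLOW (fail)
8. dequeue(): size=2
9. enqueue(46): size=3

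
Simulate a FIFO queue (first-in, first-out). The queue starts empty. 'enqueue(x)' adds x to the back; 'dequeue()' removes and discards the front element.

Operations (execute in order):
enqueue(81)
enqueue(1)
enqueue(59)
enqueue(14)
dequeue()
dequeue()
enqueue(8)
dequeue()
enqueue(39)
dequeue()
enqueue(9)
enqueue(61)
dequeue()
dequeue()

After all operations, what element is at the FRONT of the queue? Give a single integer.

enqueue(81): queue = [81]
enqueue(1): queue = [81, 1]
enqueue(59): queue = [81, 1, 59]
enqueue(14): queue = [81, 1, 59, 14]
dequeue(): queue = [1, 59, 14]
dequeue(): queue = [59, 14]
enqueue(8): queue = [59, 14, 8]
dequeue(): queue = [14, 8]
enqueue(39): queue = [14, 8, 39]
dequeue(): queue = [8, 39]
enqueue(9): queue = [8, 39, 9]
enqueue(61): queue = [8, 39, 9, 61]
dequeue(): queue = [39, 9, 61]
dequeue(): queue = [9, 61]

Answer: 9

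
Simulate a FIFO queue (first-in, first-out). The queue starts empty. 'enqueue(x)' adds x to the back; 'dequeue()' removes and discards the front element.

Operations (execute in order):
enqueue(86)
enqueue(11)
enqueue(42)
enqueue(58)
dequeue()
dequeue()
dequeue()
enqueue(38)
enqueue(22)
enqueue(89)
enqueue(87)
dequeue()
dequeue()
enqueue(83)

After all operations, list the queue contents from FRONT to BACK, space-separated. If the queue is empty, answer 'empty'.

Answer: 22 89 87 83

Derivation:
enqueue(86): [86]
enqueue(11): [86, 11]
enqueue(42): [86, 11, 42]
enqueue(58): [86, 11, 42, 58]
dequeue(): [11, 42, 58]
dequeue(): [42, 58]
dequeue(): [58]
enqueue(38): [58, 38]
enqueue(22): [58, 38, 22]
enqueue(89): [58, 38, 22, 89]
enqueue(87): [58, 38, 22, 89, 87]
dequeue(): [38, 22, 89, 87]
dequeue(): [22, 89, 87]
enqueue(83): [22, 89, 87, 83]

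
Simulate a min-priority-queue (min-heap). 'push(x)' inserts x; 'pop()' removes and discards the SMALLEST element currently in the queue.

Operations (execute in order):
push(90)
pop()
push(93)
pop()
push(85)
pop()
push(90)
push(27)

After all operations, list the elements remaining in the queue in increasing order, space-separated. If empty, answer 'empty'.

Answer: 27 90

Derivation:
push(90): heap contents = [90]
pop() → 90: heap contents = []
push(93): heap contents = [93]
pop() → 93: heap contents = []
push(85): heap contents = [85]
pop() → 85: heap contents = []
push(90): heap contents = [90]
push(27): heap contents = [27, 90]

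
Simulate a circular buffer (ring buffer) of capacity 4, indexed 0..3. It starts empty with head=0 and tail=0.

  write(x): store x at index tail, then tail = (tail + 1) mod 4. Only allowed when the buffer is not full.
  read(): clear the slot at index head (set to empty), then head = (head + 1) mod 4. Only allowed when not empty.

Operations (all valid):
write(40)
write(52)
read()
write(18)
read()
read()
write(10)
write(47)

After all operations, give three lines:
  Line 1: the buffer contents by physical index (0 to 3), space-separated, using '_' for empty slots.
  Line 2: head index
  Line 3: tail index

write(40): buf=[40 _ _ _], head=0, tail=1, size=1
write(52): buf=[40 52 _ _], head=0, tail=2, size=2
read(): buf=[_ 52 _ _], head=1, tail=2, size=1
write(18): buf=[_ 52 18 _], head=1, tail=3, size=2
read(): buf=[_ _ 18 _], head=2, tail=3, size=1
read(): buf=[_ _ _ _], head=3, tail=3, size=0
write(10): buf=[_ _ _ 10], head=3, tail=0, size=1
write(47): buf=[47 _ _ 10], head=3, tail=1, size=2

Answer: 47 _ _ 10
3
1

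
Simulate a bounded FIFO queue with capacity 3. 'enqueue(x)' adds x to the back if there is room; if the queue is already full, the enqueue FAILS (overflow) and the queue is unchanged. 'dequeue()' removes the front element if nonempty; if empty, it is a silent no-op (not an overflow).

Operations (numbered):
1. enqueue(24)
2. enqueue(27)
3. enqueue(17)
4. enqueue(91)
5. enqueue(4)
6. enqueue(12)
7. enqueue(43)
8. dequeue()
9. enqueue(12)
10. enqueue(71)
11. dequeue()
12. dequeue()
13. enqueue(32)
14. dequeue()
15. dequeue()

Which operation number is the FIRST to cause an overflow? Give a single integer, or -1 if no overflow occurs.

1. enqueue(24): size=1
2. enqueue(27): size=2
3. enqueue(17): size=3
4. enqueue(91): size=3=cap → OVERFLOW (fail)
5. enqueue(4): size=3=cap → OVERFLOW (fail)
6. enqueue(12): size=3=cap → OVERFLOW (fail)
7. enqueue(43): size=3=cap → OVERFLOW (fail)
8. dequeue(): size=2
9. enqueue(12): size=3
10. enqueue(71): size=3=cap → OVERFLOW (fail)
11. dequeue(): size=2
12. dequeue(): size=1
13. enqueue(32): size=2
14. dequeue(): size=1
15. dequeue(): size=0

Answer: 4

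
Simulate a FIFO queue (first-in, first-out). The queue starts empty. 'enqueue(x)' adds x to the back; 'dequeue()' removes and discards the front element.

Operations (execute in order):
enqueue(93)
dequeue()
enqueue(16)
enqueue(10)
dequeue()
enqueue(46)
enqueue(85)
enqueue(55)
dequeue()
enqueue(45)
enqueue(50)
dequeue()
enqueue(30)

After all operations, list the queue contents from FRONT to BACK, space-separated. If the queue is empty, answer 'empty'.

Answer: 85 55 45 50 30

Derivation:
enqueue(93): [93]
dequeue(): []
enqueue(16): [16]
enqueue(10): [16, 10]
dequeue(): [10]
enqueue(46): [10, 46]
enqueue(85): [10, 46, 85]
enqueue(55): [10, 46, 85, 55]
dequeue(): [46, 85, 55]
enqueue(45): [46, 85, 55, 45]
enqueue(50): [46, 85, 55, 45, 50]
dequeue(): [85, 55, 45, 50]
enqueue(30): [85, 55, 45, 50, 30]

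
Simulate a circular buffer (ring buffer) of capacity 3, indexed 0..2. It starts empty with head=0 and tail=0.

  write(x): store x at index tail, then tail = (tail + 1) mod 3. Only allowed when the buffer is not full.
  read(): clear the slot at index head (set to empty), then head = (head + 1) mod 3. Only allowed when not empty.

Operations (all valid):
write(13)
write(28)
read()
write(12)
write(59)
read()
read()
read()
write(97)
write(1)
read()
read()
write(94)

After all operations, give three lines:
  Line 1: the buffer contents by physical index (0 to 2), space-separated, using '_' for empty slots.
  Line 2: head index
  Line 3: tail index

write(13): buf=[13 _ _], head=0, tail=1, size=1
write(28): buf=[13 28 _], head=0, tail=2, size=2
read(): buf=[_ 28 _], head=1, tail=2, size=1
write(12): buf=[_ 28 12], head=1, tail=0, size=2
write(59): buf=[59 28 12], head=1, tail=1, size=3
read(): buf=[59 _ 12], head=2, tail=1, size=2
read(): buf=[59 _ _], head=0, tail=1, size=1
read(): buf=[_ _ _], head=1, tail=1, size=0
write(97): buf=[_ 97 _], head=1, tail=2, size=1
write(1): buf=[_ 97 1], head=1, tail=0, size=2
read(): buf=[_ _ 1], head=2, tail=0, size=1
read(): buf=[_ _ _], head=0, tail=0, size=0
write(94): buf=[94 _ _], head=0, tail=1, size=1

Answer: 94 _ _
0
1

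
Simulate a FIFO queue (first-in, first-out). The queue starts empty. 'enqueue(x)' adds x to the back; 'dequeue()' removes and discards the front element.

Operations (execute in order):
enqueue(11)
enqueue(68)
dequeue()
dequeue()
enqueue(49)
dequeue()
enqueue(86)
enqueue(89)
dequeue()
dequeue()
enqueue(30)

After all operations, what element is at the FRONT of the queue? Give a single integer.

Answer: 30

Derivation:
enqueue(11): queue = [11]
enqueue(68): queue = [11, 68]
dequeue(): queue = [68]
dequeue(): queue = []
enqueue(49): queue = [49]
dequeue(): queue = []
enqueue(86): queue = [86]
enqueue(89): queue = [86, 89]
dequeue(): queue = [89]
dequeue(): queue = []
enqueue(30): queue = [30]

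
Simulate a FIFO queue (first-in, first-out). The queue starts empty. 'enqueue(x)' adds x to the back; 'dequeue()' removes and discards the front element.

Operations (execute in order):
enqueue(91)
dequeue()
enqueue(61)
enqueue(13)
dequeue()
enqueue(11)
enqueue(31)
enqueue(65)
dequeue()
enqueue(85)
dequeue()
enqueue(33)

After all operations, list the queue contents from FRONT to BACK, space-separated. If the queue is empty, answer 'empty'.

Answer: 31 65 85 33

Derivation:
enqueue(91): [91]
dequeue(): []
enqueue(61): [61]
enqueue(13): [61, 13]
dequeue(): [13]
enqueue(11): [13, 11]
enqueue(31): [13, 11, 31]
enqueue(65): [13, 11, 31, 65]
dequeue(): [11, 31, 65]
enqueue(85): [11, 31, 65, 85]
dequeue(): [31, 65, 85]
enqueue(33): [31, 65, 85, 33]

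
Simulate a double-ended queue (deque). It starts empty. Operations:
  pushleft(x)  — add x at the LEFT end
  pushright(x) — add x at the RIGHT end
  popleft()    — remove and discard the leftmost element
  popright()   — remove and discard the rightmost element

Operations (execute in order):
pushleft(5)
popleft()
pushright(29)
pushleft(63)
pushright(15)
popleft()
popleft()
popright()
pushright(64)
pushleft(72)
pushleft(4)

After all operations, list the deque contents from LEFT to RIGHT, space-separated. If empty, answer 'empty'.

pushleft(5): [5]
popleft(): []
pushright(29): [29]
pushleft(63): [63, 29]
pushright(15): [63, 29, 15]
popleft(): [29, 15]
popleft(): [15]
popright(): []
pushright(64): [64]
pushleft(72): [72, 64]
pushleft(4): [4, 72, 64]

Answer: 4 72 64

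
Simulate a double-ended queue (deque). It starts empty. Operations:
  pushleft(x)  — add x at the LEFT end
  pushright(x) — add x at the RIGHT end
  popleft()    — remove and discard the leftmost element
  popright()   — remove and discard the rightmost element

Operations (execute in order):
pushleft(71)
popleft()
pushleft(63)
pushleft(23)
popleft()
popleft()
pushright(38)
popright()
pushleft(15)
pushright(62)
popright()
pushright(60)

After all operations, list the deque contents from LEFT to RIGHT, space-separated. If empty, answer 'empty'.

pushleft(71): [71]
popleft(): []
pushleft(63): [63]
pushleft(23): [23, 63]
popleft(): [63]
popleft(): []
pushright(38): [38]
popright(): []
pushleft(15): [15]
pushright(62): [15, 62]
popright(): [15]
pushright(60): [15, 60]

Answer: 15 60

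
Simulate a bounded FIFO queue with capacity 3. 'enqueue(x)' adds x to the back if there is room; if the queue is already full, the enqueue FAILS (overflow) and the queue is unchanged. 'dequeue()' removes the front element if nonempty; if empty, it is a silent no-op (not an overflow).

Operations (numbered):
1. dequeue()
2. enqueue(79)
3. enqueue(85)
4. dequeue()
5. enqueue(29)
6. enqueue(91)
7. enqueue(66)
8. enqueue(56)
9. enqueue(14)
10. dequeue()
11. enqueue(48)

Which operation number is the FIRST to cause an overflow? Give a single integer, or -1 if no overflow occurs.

1. dequeue(): empty, no-op, size=0
2. enqueue(79): size=1
3. enqueue(85): size=2
4. dequeue(): size=1
5. enqueue(29): size=2
6. enqueue(91): size=3
7. enqueue(66): size=3=cap → OVERFLOW (fail)
8. enqueue(56): size=3=cap → OVERFLOW (fail)
9. enqueue(14): size=3=cap → OVERFLOW (fail)
10. dequeue(): size=2
11. enqueue(48): size=3

Answer: 7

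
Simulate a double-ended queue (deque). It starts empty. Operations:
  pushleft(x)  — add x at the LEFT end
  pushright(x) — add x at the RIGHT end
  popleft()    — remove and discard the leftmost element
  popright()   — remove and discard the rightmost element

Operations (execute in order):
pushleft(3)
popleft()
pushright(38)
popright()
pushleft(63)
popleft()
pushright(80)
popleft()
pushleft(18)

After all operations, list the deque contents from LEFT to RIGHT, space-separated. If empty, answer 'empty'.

pushleft(3): [3]
popleft(): []
pushright(38): [38]
popright(): []
pushleft(63): [63]
popleft(): []
pushright(80): [80]
popleft(): []
pushleft(18): [18]

Answer: 18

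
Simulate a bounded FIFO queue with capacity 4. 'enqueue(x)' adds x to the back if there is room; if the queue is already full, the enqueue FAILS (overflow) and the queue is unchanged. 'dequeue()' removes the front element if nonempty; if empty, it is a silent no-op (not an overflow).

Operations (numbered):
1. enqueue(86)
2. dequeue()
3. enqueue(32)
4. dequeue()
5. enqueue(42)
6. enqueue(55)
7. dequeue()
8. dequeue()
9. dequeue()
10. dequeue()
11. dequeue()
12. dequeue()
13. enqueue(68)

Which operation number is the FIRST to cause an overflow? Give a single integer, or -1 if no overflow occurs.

Answer: -1

Derivation:
1. enqueue(86): size=1
2. dequeue(): size=0
3. enqueue(32): size=1
4. dequeue(): size=0
5. enqueue(42): size=1
6. enqueue(55): size=2
7. dequeue(): size=1
8. dequeue(): size=0
9. dequeue(): empty, no-op, size=0
10. dequeue(): empty, no-op, size=0
11. dequeue(): empty, no-op, size=0
12. dequeue(): empty, no-op, size=0
13. enqueue(68): size=1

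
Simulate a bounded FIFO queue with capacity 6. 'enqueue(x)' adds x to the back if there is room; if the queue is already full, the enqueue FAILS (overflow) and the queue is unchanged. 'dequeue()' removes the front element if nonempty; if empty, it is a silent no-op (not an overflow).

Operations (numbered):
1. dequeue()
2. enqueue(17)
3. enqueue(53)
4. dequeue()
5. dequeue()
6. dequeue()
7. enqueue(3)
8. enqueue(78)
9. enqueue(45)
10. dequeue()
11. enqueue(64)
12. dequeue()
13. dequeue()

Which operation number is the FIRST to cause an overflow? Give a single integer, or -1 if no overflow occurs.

1. dequeue(): empty, no-op, size=0
2. enqueue(17): size=1
3. enqueue(53): size=2
4. dequeue(): size=1
5. dequeue(): size=0
6. dequeue(): empty, no-op, size=0
7. enqueue(3): size=1
8. enqueue(78): size=2
9. enqueue(45): size=3
10. dequeue(): size=2
11. enqueue(64): size=3
12. dequeue(): size=2
13. dequeue(): size=1

Answer: -1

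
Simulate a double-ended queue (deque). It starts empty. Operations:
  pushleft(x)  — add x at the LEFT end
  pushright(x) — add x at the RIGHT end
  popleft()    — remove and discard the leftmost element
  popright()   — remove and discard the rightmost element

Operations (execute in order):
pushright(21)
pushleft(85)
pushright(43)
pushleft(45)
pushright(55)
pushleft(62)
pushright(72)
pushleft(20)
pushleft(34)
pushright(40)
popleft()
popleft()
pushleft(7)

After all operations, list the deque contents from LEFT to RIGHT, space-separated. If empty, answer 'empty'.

pushright(21): [21]
pushleft(85): [85, 21]
pushright(43): [85, 21, 43]
pushleft(45): [45, 85, 21, 43]
pushright(55): [45, 85, 21, 43, 55]
pushleft(62): [62, 45, 85, 21, 43, 55]
pushright(72): [62, 45, 85, 21, 43, 55, 72]
pushleft(20): [20, 62, 45, 85, 21, 43, 55, 72]
pushleft(34): [34, 20, 62, 45, 85, 21, 43, 55, 72]
pushright(40): [34, 20, 62, 45, 85, 21, 43, 55, 72, 40]
popleft(): [20, 62, 45, 85, 21, 43, 55, 72, 40]
popleft(): [62, 45, 85, 21, 43, 55, 72, 40]
pushleft(7): [7, 62, 45, 85, 21, 43, 55, 72, 40]

Answer: 7 62 45 85 21 43 55 72 40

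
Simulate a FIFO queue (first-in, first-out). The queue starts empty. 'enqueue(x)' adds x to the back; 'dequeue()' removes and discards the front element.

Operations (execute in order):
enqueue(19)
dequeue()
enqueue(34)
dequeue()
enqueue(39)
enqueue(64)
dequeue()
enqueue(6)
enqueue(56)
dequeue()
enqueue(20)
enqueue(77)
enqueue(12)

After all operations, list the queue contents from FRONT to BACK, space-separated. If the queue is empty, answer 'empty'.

enqueue(19): [19]
dequeue(): []
enqueue(34): [34]
dequeue(): []
enqueue(39): [39]
enqueue(64): [39, 64]
dequeue(): [64]
enqueue(6): [64, 6]
enqueue(56): [64, 6, 56]
dequeue(): [6, 56]
enqueue(20): [6, 56, 20]
enqueue(77): [6, 56, 20, 77]
enqueue(12): [6, 56, 20, 77, 12]

Answer: 6 56 20 77 12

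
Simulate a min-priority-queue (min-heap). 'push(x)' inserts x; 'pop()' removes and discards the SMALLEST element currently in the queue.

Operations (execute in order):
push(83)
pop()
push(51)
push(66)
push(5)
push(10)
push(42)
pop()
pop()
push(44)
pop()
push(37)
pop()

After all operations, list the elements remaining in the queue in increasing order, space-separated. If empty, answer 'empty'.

push(83): heap contents = [83]
pop() → 83: heap contents = []
push(51): heap contents = [51]
push(66): heap contents = [51, 66]
push(5): heap contents = [5, 51, 66]
push(10): heap contents = [5, 10, 51, 66]
push(42): heap contents = [5, 10, 42, 51, 66]
pop() → 5: heap contents = [10, 42, 51, 66]
pop() → 10: heap contents = [42, 51, 66]
push(44): heap contents = [42, 44, 51, 66]
pop() → 42: heap contents = [44, 51, 66]
push(37): heap contents = [37, 44, 51, 66]
pop() → 37: heap contents = [44, 51, 66]

Answer: 44 51 66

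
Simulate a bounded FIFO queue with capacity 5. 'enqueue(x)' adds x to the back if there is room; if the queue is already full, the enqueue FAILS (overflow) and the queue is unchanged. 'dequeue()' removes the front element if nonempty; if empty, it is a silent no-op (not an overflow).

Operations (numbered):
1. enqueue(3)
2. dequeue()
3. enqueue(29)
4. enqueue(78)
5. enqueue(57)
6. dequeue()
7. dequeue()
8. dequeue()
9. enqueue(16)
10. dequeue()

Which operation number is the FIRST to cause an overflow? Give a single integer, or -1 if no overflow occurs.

Answer: -1

Derivation:
1. enqueue(3): size=1
2. dequeue(): size=0
3. enqueue(29): size=1
4. enqueue(78): size=2
5. enqueue(57): size=3
6. dequeue(): size=2
7. dequeue(): size=1
8. dequeue(): size=0
9. enqueue(16): size=1
10. dequeue(): size=0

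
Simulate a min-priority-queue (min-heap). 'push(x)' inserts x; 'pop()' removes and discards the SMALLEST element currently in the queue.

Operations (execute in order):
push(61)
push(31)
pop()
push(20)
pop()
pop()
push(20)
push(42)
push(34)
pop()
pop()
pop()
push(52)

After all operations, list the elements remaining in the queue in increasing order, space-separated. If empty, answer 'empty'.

Answer: 52

Derivation:
push(61): heap contents = [61]
push(31): heap contents = [31, 61]
pop() → 31: heap contents = [61]
push(20): heap contents = [20, 61]
pop() → 20: heap contents = [61]
pop() → 61: heap contents = []
push(20): heap contents = [20]
push(42): heap contents = [20, 42]
push(34): heap contents = [20, 34, 42]
pop() → 20: heap contents = [34, 42]
pop() → 34: heap contents = [42]
pop() → 42: heap contents = []
push(52): heap contents = [52]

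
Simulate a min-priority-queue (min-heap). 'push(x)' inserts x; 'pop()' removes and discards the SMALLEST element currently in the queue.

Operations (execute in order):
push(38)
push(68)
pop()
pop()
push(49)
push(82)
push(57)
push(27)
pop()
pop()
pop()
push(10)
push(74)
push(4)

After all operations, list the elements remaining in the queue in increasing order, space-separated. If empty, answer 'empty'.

push(38): heap contents = [38]
push(68): heap contents = [38, 68]
pop() → 38: heap contents = [68]
pop() → 68: heap contents = []
push(49): heap contents = [49]
push(82): heap contents = [49, 82]
push(57): heap contents = [49, 57, 82]
push(27): heap contents = [27, 49, 57, 82]
pop() → 27: heap contents = [49, 57, 82]
pop() → 49: heap contents = [57, 82]
pop() → 57: heap contents = [82]
push(10): heap contents = [10, 82]
push(74): heap contents = [10, 74, 82]
push(4): heap contents = [4, 10, 74, 82]

Answer: 4 10 74 82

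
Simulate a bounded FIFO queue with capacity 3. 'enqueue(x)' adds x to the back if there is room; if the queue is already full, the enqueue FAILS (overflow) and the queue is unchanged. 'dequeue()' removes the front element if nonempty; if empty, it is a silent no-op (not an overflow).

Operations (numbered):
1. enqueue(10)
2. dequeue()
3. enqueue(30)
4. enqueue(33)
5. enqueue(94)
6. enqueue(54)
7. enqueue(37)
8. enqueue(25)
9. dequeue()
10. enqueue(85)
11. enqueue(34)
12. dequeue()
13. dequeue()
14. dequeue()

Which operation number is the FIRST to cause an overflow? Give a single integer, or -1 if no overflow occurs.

Answer: 6

Derivation:
1. enqueue(10): size=1
2. dequeue(): size=0
3. enqueue(30): size=1
4. enqueue(33): size=2
5. enqueue(94): size=3
6. enqueue(54): size=3=cap → OVERFLOW (fail)
7. enqueue(37): size=3=cap → OVERFLOW (fail)
8. enqueue(25): size=3=cap → OVERFLOW (fail)
9. dequeue(): size=2
10. enqueue(85): size=3
11. enqueue(34): size=3=cap → OVERFLOW (fail)
12. dequeue(): size=2
13. dequeue(): size=1
14. dequeue(): size=0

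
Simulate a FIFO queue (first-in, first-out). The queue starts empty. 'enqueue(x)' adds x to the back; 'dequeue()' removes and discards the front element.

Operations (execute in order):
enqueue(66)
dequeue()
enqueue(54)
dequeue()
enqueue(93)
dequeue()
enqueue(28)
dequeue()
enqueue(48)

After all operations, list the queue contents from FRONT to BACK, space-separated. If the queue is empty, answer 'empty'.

enqueue(66): [66]
dequeue(): []
enqueue(54): [54]
dequeue(): []
enqueue(93): [93]
dequeue(): []
enqueue(28): [28]
dequeue(): []
enqueue(48): [48]

Answer: 48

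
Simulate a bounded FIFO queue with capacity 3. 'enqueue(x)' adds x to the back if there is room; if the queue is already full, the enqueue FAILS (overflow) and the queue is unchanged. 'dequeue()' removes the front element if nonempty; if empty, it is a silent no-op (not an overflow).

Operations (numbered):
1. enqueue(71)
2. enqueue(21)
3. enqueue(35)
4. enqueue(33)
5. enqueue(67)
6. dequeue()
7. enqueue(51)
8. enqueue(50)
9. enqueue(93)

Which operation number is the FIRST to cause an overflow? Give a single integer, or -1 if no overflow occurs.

Answer: 4

Derivation:
1. enqueue(71): size=1
2. enqueue(21): size=2
3. enqueue(35): size=3
4. enqueue(33): size=3=cap → OVERFLOW (fail)
5. enqueue(67): size=3=cap → OVERFLOW (fail)
6. dequeue(): size=2
7. enqueue(51): size=3
8. enqueue(50): size=3=cap → OVERFLOW (fail)
9. enqueue(93): size=3=cap → OVERFLOW (fail)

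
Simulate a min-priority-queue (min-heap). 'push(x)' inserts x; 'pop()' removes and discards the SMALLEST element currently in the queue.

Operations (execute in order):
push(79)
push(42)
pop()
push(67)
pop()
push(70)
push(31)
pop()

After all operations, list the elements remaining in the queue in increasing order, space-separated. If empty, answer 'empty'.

push(79): heap contents = [79]
push(42): heap contents = [42, 79]
pop() → 42: heap contents = [79]
push(67): heap contents = [67, 79]
pop() → 67: heap contents = [79]
push(70): heap contents = [70, 79]
push(31): heap contents = [31, 70, 79]
pop() → 31: heap contents = [70, 79]

Answer: 70 79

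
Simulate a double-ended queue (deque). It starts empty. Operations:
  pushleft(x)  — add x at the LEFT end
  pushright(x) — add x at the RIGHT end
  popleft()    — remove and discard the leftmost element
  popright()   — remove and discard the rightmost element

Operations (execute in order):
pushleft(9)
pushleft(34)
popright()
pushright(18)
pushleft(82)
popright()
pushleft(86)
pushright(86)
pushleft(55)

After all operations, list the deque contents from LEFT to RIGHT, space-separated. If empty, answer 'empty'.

pushleft(9): [9]
pushleft(34): [34, 9]
popright(): [34]
pushright(18): [34, 18]
pushleft(82): [82, 34, 18]
popright(): [82, 34]
pushleft(86): [86, 82, 34]
pushright(86): [86, 82, 34, 86]
pushleft(55): [55, 86, 82, 34, 86]

Answer: 55 86 82 34 86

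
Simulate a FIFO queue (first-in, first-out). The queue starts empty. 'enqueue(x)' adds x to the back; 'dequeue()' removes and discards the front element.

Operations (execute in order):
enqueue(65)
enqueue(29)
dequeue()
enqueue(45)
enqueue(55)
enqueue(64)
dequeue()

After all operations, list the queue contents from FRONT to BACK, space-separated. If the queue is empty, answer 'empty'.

Answer: 45 55 64

Derivation:
enqueue(65): [65]
enqueue(29): [65, 29]
dequeue(): [29]
enqueue(45): [29, 45]
enqueue(55): [29, 45, 55]
enqueue(64): [29, 45, 55, 64]
dequeue(): [45, 55, 64]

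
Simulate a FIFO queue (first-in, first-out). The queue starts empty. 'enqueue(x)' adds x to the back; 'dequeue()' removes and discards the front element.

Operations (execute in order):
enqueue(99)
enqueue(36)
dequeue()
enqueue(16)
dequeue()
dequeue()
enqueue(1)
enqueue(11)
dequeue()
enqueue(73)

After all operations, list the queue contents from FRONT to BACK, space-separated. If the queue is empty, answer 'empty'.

Answer: 11 73

Derivation:
enqueue(99): [99]
enqueue(36): [99, 36]
dequeue(): [36]
enqueue(16): [36, 16]
dequeue(): [16]
dequeue(): []
enqueue(1): [1]
enqueue(11): [1, 11]
dequeue(): [11]
enqueue(73): [11, 73]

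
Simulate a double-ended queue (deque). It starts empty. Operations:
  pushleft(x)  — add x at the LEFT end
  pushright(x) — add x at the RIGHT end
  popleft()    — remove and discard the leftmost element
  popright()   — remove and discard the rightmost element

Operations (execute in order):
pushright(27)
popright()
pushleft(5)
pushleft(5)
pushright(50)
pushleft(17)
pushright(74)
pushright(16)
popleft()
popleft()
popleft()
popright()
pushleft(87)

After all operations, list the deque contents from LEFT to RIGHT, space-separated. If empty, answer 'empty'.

pushright(27): [27]
popright(): []
pushleft(5): [5]
pushleft(5): [5, 5]
pushright(50): [5, 5, 50]
pushleft(17): [17, 5, 5, 50]
pushright(74): [17, 5, 5, 50, 74]
pushright(16): [17, 5, 5, 50, 74, 16]
popleft(): [5, 5, 50, 74, 16]
popleft(): [5, 50, 74, 16]
popleft(): [50, 74, 16]
popright(): [50, 74]
pushleft(87): [87, 50, 74]

Answer: 87 50 74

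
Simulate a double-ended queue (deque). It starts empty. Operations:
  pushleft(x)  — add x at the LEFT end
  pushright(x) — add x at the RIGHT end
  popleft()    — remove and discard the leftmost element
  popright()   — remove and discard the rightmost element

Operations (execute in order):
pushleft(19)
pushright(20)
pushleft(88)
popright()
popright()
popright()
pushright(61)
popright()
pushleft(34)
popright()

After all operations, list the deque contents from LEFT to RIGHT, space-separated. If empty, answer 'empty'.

pushleft(19): [19]
pushright(20): [19, 20]
pushleft(88): [88, 19, 20]
popright(): [88, 19]
popright(): [88]
popright(): []
pushright(61): [61]
popright(): []
pushleft(34): [34]
popright(): []

Answer: empty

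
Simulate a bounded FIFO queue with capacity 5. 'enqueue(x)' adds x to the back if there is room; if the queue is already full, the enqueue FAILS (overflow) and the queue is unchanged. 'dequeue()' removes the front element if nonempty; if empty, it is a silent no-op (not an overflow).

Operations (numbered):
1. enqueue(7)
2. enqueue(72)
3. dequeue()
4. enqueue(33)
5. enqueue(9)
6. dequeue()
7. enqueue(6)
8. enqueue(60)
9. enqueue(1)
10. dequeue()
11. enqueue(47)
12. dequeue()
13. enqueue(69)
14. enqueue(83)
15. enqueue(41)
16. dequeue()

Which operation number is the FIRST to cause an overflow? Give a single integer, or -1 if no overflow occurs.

1. enqueue(7): size=1
2. enqueue(72): size=2
3. dequeue(): size=1
4. enqueue(33): size=2
5. enqueue(9): size=3
6. dequeue(): size=2
7. enqueue(6): size=3
8. enqueue(60): size=4
9. enqueue(1): size=5
10. dequeue(): size=4
11. enqueue(47): size=5
12. dequeue(): size=4
13. enqueue(69): size=5
14. enqueue(83): size=5=cap → OVERFLOW (fail)
15. enqueue(41): size=5=cap → OVERFLOW (fail)
16. dequeue(): size=4

Answer: 14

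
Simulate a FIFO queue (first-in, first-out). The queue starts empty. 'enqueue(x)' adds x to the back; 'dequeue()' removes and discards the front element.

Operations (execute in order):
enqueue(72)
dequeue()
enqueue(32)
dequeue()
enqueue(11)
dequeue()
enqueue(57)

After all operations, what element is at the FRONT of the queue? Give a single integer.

Answer: 57

Derivation:
enqueue(72): queue = [72]
dequeue(): queue = []
enqueue(32): queue = [32]
dequeue(): queue = []
enqueue(11): queue = [11]
dequeue(): queue = []
enqueue(57): queue = [57]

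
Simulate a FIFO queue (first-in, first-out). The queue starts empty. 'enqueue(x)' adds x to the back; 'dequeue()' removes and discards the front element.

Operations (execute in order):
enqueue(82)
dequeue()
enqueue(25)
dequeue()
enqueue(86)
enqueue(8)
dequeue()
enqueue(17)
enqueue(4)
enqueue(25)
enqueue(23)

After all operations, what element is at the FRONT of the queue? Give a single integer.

Answer: 8

Derivation:
enqueue(82): queue = [82]
dequeue(): queue = []
enqueue(25): queue = [25]
dequeue(): queue = []
enqueue(86): queue = [86]
enqueue(8): queue = [86, 8]
dequeue(): queue = [8]
enqueue(17): queue = [8, 17]
enqueue(4): queue = [8, 17, 4]
enqueue(25): queue = [8, 17, 4, 25]
enqueue(23): queue = [8, 17, 4, 25, 23]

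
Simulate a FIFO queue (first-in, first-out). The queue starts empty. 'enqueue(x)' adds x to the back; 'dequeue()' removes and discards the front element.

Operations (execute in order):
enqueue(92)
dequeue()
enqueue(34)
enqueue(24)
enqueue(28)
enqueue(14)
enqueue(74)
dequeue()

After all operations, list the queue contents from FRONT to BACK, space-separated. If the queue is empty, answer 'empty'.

enqueue(92): [92]
dequeue(): []
enqueue(34): [34]
enqueue(24): [34, 24]
enqueue(28): [34, 24, 28]
enqueue(14): [34, 24, 28, 14]
enqueue(74): [34, 24, 28, 14, 74]
dequeue(): [24, 28, 14, 74]

Answer: 24 28 14 74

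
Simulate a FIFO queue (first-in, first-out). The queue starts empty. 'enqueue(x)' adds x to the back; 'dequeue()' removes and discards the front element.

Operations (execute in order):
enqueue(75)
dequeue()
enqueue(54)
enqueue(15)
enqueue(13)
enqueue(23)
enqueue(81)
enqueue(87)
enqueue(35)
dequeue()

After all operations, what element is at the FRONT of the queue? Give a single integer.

enqueue(75): queue = [75]
dequeue(): queue = []
enqueue(54): queue = [54]
enqueue(15): queue = [54, 15]
enqueue(13): queue = [54, 15, 13]
enqueue(23): queue = [54, 15, 13, 23]
enqueue(81): queue = [54, 15, 13, 23, 81]
enqueue(87): queue = [54, 15, 13, 23, 81, 87]
enqueue(35): queue = [54, 15, 13, 23, 81, 87, 35]
dequeue(): queue = [15, 13, 23, 81, 87, 35]

Answer: 15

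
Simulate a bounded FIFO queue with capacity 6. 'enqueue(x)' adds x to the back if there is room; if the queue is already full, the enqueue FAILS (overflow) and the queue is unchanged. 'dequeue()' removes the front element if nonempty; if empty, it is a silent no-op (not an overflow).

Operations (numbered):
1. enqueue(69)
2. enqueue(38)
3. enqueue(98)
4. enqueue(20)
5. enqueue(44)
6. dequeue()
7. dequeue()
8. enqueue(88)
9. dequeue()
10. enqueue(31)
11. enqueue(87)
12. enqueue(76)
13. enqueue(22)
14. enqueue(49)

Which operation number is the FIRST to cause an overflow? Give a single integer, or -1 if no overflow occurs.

Answer: 13

Derivation:
1. enqueue(69): size=1
2. enqueue(38): size=2
3. enqueue(98): size=3
4. enqueue(20): size=4
5. enqueue(44): size=5
6. dequeue(): size=4
7. dequeue(): size=3
8. enqueue(88): size=4
9. dequeue(): size=3
10. enqueue(31): size=4
11. enqueue(87): size=5
12. enqueue(76): size=6
13. enqueue(22): size=6=cap → OVERFLOW (fail)
14. enqueue(49): size=6=cap → OVERFLOW (fail)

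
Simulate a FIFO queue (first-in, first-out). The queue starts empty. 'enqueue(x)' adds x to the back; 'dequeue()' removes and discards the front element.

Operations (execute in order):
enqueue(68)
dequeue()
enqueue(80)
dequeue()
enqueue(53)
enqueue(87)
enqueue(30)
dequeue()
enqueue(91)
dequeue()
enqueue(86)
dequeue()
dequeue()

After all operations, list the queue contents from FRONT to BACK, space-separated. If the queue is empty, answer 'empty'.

Answer: 86

Derivation:
enqueue(68): [68]
dequeue(): []
enqueue(80): [80]
dequeue(): []
enqueue(53): [53]
enqueue(87): [53, 87]
enqueue(30): [53, 87, 30]
dequeue(): [87, 30]
enqueue(91): [87, 30, 91]
dequeue(): [30, 91]
enqueue(86): [30, 91, 86]
dequeue(): [91, 86]
dequeue(): [86]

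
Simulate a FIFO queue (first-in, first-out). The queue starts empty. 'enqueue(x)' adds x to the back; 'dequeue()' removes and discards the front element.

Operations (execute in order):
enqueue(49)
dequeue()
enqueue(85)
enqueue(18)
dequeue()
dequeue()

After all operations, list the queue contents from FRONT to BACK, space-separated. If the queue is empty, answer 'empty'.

Answer: empty

Derivation:
enqueue(49): [49]
dequeue(): []
enqueue(85): [85]
enqueue(18): [85, 18]
dequeue(): [18]
dequeue(): []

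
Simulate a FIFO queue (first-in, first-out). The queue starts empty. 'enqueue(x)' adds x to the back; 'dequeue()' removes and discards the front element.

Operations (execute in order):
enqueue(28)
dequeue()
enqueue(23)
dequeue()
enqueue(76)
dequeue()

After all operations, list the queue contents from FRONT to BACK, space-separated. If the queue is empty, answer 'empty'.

Answer: empty

Derivation:
enqueue(28): [28]
dequeue(): []
enqueue(23): [23]
dequeue(): []
enqueue(76): [76]
dequeue(): []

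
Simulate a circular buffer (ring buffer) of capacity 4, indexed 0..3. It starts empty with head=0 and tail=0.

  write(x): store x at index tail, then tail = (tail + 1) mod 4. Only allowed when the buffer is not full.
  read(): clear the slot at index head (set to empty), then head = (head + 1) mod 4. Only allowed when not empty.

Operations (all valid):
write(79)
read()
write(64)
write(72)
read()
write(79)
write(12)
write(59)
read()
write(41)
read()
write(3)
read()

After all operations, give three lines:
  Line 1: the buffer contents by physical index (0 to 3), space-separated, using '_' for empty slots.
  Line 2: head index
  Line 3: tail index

Answer: _ 59 41 3
1
0

Derivation:
write(79): buf=[79 _ _ _], head=0, tail=1, size=1
read(): buf=[_ _ _ _], head=1, tail=1, size=0
write(64): buf=[_ 64 _ _], head=1, tail=2, size=1
write(72): buf=[_ 64 72 _], head=1, tail=3, size=2
read(): buf=[_ _ 72 _], head=2, tail=3, size=1
write(79): buf=[_ _ 72 79], head=2, tail=0, size=2
write(12): buf=[12 _ 72 79], head=2, tail=1, size=3
write(59): buf=[12 59 72 79], head=2, tail=2, size=4
read(): buf=[12 59 _ 79], head=3, tail=2, size=3
write(41): buf=[12 59 41 79], head=3, tail=3, size=4
read(): buf=[12 59 41 _], head=0, tail=3, size=3
write(3): buf=[12 59 41 3], head=0, tail=0, size=4
read(): buf=[_ 59 41 3], head=1, tail=0, size=3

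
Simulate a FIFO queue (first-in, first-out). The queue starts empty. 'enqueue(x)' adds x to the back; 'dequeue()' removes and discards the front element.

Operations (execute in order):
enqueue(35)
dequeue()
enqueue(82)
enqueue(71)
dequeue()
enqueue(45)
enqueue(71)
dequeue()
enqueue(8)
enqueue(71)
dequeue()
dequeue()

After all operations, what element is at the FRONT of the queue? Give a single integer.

Answer: 8

Derivation:
enqueue(35): queue = [35]
dequeue(): queue = []
enqueue(82): queue = [82]
enqueue(71): queue = [82, 71]
dequeue(): queue = [71]
enqueue(45): queue = [71, 45]
enqueue(71): queue = [71, 45, 71]
dequeue(): queue = [45, 71]
enqueue(8): queue = [45, 71, 8]
enqueue(71): queue = [45, 71, 8, 71]
dequeue(): queue = [71, 8, 71]
dequeue(): queue = [8, 71]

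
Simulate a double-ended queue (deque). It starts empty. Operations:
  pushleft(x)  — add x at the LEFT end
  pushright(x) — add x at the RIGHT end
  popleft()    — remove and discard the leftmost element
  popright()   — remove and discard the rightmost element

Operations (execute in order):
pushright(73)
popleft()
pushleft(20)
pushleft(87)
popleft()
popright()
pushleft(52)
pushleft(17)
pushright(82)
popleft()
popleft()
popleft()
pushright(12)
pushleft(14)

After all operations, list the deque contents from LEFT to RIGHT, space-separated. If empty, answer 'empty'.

Answer: 14 12

Derivation:
pushright(73): [73]
popleft(): []
pushleft(20): [20]
pushleft(87): [87, 20]
popleft(): [20]
popright(): []
pushleft(52): [52]
pushleft(17): [17, 52]
pushright(82): [17, 52, 82]
popleft(): [52, 82]
popleft(): [82]
popleft(): []
pushright(12): [12]
pushleft(14): [14, 12]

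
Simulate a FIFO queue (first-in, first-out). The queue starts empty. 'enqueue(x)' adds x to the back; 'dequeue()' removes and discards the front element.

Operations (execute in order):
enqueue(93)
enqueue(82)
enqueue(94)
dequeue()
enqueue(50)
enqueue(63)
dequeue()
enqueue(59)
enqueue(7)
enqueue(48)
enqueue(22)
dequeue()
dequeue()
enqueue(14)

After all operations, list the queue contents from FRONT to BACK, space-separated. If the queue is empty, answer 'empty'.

Answer: 63 59 7 48 22 14

Derivation:
enqueue(93): [93]
enqueue(82): [93, 82]
enqueue(94): [93, 82, 94]
dequeue(): [82, 94]
enqueue(50): [82, 94, 50]
enqueue(63): [82, 94, 50, 63]
dequeue(): [94, 50, 63]
enqueue(59): [94, 50, 63, 59]
enqueue(7): [94, 50, 63, 59, 7]
enqueue(48): [94, 50, 63, 59, 7, 48]
enqueue(22): [94, 50, 63, 59, 7, 48, 22]
dequeue(): [50, 63, 59, 7, 48, 22]
dequeue(): [63, 59, 7, 48, 22]
enqueue(14): [63, 59, 7, 48, 22, 14]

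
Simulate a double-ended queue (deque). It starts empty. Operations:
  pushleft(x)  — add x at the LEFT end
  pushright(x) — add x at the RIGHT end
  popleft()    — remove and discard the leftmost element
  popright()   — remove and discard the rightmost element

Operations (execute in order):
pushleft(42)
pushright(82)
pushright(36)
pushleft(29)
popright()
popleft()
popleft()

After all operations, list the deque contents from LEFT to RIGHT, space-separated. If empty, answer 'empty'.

Answer: 82

Derivation:
pushleft(42): [42]
pushright(82): [42, 82]
pushright(36): [42, 82, 36]
pushleft(29): [29, 42, 82, 36]
popright(): [29, 42, 82]
popleft(): [42, 82]
popleft(): [82]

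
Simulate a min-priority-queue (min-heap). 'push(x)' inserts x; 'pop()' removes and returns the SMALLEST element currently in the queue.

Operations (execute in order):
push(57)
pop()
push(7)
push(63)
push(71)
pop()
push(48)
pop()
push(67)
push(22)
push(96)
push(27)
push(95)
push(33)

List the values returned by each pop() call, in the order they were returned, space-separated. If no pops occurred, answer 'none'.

Answer: 57 7 48

Derivation:
push(57): heap contents = [57]
pop() → 57: heap contents = []
push(7): heap contents = [7]
push(63): heap contents = [7, 63]
push(71): heap contents = [7, 63, 71]
pop() → 7: heap contents = [63, 71]
push(48): heap contents = [48, 63, 71]
pop() → 48: heap contents = [63, 71]
push(67): heap contents = [63, 67, 71]
push(22): heap contents = [22, 63, 67, 71]
push(96): heap contents = [22, 63, 67, 71, 96]
push(27): heap contents = [22, 27, 63, 67, 71, 96]
push(95): heap contents = [22, 27, 63, 67, 71, 95, 96]
push(33): heap contents = [22, 27, 33, 63, 67, 71, 95, 96]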